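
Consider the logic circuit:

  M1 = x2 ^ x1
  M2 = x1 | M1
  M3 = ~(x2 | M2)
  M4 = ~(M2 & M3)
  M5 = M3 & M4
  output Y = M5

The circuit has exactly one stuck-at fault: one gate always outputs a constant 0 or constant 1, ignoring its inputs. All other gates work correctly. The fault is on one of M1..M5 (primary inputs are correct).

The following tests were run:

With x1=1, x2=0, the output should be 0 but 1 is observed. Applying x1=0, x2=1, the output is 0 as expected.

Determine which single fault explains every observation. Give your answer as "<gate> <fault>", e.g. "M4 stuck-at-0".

M2 stuck-at-0

Fault-free values for test 1 (x1=1, x2=0): M1=1, M2=1, M3=0, M4=1, M5=0, giving Y=0. Observed 1.
Test 1: faults giving observed 1 are {M2 stuck-at-0, M5 stuck-at-1}.
Test 2 (x1=0, x2=1): fault-free M1=1, M2=1, M3=0, M4=1, M5=0 → 0; observed 0. Eliminates M5 stuck-at-1.
Only M2 stuck-at-0 is consistent with every test.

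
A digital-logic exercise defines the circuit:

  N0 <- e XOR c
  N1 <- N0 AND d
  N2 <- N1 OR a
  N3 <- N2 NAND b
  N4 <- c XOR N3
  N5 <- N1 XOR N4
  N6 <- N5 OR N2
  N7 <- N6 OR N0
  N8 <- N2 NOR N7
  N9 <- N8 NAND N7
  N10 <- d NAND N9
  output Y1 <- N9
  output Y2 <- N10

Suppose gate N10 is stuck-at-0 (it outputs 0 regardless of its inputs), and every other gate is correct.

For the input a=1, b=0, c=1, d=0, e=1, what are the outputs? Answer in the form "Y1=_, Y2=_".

Y1=1, Y2=0

Propagate with N10 forced: N0=0, N1=0, N2=1, N3=1, N4=0, N5=0, N6=1, N7=1, N8=0, N9=1, N10=0 [stuck-at-0].
So the outputs are Y1=1, Y2=0. (Without the fault they would be Y1=1, Y2=1.)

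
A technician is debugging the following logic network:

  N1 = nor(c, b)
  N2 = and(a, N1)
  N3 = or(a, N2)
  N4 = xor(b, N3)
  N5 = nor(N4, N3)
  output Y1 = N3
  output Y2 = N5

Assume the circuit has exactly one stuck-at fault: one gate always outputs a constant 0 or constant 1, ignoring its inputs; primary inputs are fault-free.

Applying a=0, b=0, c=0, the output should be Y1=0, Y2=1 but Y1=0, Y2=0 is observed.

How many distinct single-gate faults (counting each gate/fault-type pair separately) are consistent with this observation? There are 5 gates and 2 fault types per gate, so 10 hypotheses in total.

Fault-free: N1=1, N2=0, N3=0, N4=0, N5=1 → Y1=0, Y2=1. Observed Y1=0, Y2=0.
  N1 stuck-at-0: output Y1=0, Y2=1 ✗
  N1 stuck-at-1: output Y1=0, Y2=1 ✗
  N2 stuck-at-0: output Y1=0, Y2=1 ✗
  N2 stuck-at-1: output Y1=1, Y2=0 ✗
  N3 stuck-at-0: output Y1=0, Y2=1 ✗
  N3 stuck-at-1: output Y1=1, Y2=0 ✗
  N4 stuck-at-0: output Y1=0, Y2=1 ✗
  N4 stuck-at-1: output Y1=0, Y2=0 ✓
  N5 stuck-at-0: output Y1=0, Y2=0 ✓
  N5 stuck-at-1: output Y1=0, Y2=1 ✗
Consistent faults: {N4 stuck-at-1, N5 stuck-at-0} — 2 in all.

2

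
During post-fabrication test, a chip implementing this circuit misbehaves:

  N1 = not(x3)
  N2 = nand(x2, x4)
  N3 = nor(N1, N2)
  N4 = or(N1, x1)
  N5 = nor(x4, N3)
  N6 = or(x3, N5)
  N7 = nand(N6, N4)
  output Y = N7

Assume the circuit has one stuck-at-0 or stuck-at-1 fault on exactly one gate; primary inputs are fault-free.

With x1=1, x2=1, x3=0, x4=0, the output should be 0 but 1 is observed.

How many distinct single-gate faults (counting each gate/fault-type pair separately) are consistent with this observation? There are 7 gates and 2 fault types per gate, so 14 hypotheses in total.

Fault-free: N1=1, N2=1, N3=0, N4=1, N5=1, N6=1, N7=0 → 0. Observed 1.
  N1 stuck-at-0: output 0 ✗
  N1 stuck-at-1: output 0 ✗
  N2 stuck-at-0: output 0 ✗
  N2 stuck-at-1: output 0 ✗
  N3 stuck-at-0: output 0 ✗
  N3 stuck-at-1: output 1 ✓
  N4 stuck-at-0: output 1 ✓
  N4 stuck-at-1: output 0 ✗
  N5 stuck-at-0: output 1 ✓
  N5 stuck-at-1: output 0 ✗
  N6 stuck-at-0: output 1 ✓
  N6 stuck-at-1: output 0 ✗
  N7 stuck-at-0: output 0 ✗
  N7 stuck-at-1: output 1 ✓
Consistent faults: {N3 stuck-at-1, N4 stuck-at-0, N5 stuck-at-0, N6 stuck-at-0, N7 stuck-at-1} — 5 in all.

5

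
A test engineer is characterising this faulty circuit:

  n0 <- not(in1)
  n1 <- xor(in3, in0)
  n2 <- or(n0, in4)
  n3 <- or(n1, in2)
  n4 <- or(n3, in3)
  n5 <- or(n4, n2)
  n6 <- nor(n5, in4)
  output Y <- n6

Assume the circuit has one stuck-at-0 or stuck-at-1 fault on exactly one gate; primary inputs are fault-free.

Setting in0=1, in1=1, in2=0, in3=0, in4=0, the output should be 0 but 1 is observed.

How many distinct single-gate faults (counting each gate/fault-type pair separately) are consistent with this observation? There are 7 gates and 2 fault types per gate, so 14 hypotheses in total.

Fault-free: n0=0, n1=1, n2=0, n3=1, n4=1, n5=1, n6=0 → 0. Observed 1.
  n0 stuck-at-0: output 0 ✗
  n0 stuck-at-1: output 0 ✗
  n1 stuck-at-0: output 1 ✓
  n1 stuck-at-1: output 0 ✗
  n2 stuck-at-0: output 0 ✗
  n2 stuck-at-1: output 0 ✗
  n3 stuck-at-0: output 1 ✓
  n3 stuck-at-1: output 0 ✗
  n4 stuck-at-0: output 1 ✓
  n4 stuck-at-1: output 0 ✗
  n5 stuck-at-0: output 1 ✓
  n5 stuck-at-1: output 0 ✗
  n6 stuck-at-0: output 0 ✗
  n6 stuck-at-1: output 1 ✓
Consistent faults: {n1 stuck-at-0, n3 stuck-at-0, n4 stuck-at-0, n5 stuck-at-0, n6 stuck-at-1} — 5 in all.

5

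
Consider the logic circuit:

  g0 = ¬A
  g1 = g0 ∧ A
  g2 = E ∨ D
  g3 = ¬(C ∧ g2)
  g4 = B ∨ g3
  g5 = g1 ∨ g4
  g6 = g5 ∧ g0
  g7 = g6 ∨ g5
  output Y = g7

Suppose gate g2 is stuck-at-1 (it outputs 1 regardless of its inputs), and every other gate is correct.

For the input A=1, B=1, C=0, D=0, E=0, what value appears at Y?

1

Propagate with g2 forced: g0=0, g1=0, g2=1 [stuck-at-1], g3=1, g4=1, g5=1, g6=0, g7=1.
So Y = 1. (Same as the fault-free value — the fault is masked on this input.)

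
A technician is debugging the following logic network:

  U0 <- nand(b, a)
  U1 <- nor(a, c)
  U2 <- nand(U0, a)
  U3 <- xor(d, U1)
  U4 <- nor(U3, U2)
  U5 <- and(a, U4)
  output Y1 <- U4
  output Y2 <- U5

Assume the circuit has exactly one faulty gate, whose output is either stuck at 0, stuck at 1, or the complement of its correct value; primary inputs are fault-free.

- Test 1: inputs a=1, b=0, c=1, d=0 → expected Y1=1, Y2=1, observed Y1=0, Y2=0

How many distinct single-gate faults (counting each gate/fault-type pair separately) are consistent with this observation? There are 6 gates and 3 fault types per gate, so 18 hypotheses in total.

Fault-free: U0=1, U1=0, U2=0, U3=0, U4=1, U5=1 → Y1=1, Y2=1. Observed Y1=0, Y2=0.
  U0: stuck-at-0, inverted output ✓; others ✗
  U1: stuck-at-1, inverted output ✓; others ✗
  U2: stuck-at-1, inverted output ✓; others ✗
  U3: stuck-at-1, inverted output ✓; others ✗
  U4: stuck-at-0, inverted output ✓; others ✗
  U5: none of the 3 fault types match ✗
Consistent faults: {U0 stuck-at-0, U0 inverted output, U1 stuck-at-1, U1 inverted output, U2 stuck-at-1, U2 inverted output, U3 stuck-at-1, U3 inverted output, U4 stuck-at-0, U4 inverted output} — 10 in all.

10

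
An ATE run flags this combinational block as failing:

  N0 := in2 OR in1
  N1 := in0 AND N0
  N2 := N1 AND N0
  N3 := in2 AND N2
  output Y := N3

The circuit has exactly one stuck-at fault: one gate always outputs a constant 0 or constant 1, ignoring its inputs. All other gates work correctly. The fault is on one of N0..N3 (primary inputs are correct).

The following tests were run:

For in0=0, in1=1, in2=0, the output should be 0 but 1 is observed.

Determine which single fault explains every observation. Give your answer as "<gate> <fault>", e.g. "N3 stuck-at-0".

Fault-free values for test 1 (in0=0, in1=1, in2=0): N0=1, N1=0, N2=0, N3=0, giving Y=0. Observed 1.
Test 1: faults giving observed 1 are {N3 stuck-at-1}.
Only N3 stuck-at-1 is consistent with every test.

N3 stuck-at-1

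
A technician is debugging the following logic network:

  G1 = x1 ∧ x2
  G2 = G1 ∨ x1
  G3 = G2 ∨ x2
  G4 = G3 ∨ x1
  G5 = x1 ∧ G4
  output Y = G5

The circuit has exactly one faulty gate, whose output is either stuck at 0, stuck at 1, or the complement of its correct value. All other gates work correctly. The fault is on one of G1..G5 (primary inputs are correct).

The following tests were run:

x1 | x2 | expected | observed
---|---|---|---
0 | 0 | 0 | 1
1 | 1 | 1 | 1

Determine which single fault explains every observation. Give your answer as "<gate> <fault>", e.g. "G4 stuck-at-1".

G5 stuck-at-1

Fault-free values for test 1 (x1=0, x2=0): G1=0, G2=0, G3=0, G4=0, G5=0, giving Y=0. Observed 1.
Test 1: faults giving observed 1 are {G5 stuck-at-1, G5 inverted output}.
Test 2 (x1=1, x2=1): fault-free G1=1, G2=1, G3=1, G4=1, G5=1 → 1; observed 1. Eliminates G5 inverted output.
Only G5 stuck-at-1 is consistent with every test.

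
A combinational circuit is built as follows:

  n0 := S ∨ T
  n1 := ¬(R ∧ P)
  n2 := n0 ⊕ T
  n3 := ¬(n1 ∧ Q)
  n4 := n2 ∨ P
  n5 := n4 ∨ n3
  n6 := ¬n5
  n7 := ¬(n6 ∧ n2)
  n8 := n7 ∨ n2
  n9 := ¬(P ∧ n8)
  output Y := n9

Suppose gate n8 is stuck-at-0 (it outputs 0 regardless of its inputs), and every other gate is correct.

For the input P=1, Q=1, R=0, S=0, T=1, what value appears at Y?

Propagate with n8 forced: n0=1, n1=1, n2=0, n3=0, n4=1, n5=1, n6=0, n7=1, n8=0 [stuck-at-0], n9=1.
So Y = 1. (Without the fault it would be 0.)

1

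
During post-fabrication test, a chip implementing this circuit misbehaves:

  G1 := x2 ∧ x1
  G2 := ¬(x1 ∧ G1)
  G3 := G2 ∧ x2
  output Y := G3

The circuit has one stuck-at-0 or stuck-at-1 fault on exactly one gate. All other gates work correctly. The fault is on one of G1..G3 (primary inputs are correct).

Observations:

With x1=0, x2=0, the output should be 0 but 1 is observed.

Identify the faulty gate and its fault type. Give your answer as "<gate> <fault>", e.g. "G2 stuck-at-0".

Fault-free values for test 1 (x1=0, x2=0): G1=0, G2=1, G3=0, giving Y=0. Observed 1.
Test 1: faults giving observed 1 are {G3 stuck-at-1}.
Only G3 stuck-at-1 is consistent with every test.

G3 stuck-at-1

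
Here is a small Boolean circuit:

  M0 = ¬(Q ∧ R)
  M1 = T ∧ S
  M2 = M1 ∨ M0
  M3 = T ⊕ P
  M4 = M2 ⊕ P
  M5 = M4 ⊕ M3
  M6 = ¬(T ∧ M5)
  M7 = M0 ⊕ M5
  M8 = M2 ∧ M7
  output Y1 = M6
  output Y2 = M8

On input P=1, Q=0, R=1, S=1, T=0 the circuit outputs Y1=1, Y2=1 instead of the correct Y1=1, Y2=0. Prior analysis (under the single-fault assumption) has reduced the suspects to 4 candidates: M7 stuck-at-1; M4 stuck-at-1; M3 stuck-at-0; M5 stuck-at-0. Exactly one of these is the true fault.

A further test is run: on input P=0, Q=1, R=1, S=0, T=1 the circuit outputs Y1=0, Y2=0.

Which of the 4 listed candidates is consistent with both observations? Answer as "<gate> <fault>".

M7 stuck-at-1

Evaluate each candidate on input P=0, Q=1, R=1, S=0, T=1:
  M7 stuck-at-1: M0=0, M1=0, M2=0, M3=1, M4=0, M5=1, M6=0, M7=1 [stuck-at-1], M8=0 → Y1=0, Y2=0 — matches
  M4 stuck-at-1: M0=0, M1=0, M2=0, M3=1, M4=1 [stuck-at-1], M5=0, M6=1, M7=0, M8=0 → Y1=1, Y2=0 — eliminated
  M3 stuck-at-0: M0=0, M1=0, M2=0, M3=0 [stuck-at-0], M4=0, M5=0, M6=1, M7=0, M8=0 → Y1=1, Y2=0 — eliminated
  M5 stuck-at-0: M0=0, M1=0, M2=0, M3=1, M4=0, M5=0 [stuck-at-0], M6=1, M7=0, M8=0 → Y1=1, Y2=0 — eliminated
Only M7 stuck-at-1 reproduces the observed Y1=0, Y2=0.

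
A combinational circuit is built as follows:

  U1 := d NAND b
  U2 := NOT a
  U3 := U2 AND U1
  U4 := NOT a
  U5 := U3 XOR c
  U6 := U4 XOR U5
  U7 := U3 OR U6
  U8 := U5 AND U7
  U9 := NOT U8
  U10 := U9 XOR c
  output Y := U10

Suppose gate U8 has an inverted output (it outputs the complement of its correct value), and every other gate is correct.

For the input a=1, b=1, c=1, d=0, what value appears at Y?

0

Propagate with U8 forced: U1=1, U2=0, U3=0, U4=0, U5=1, U6=1, U7=1, U8=0 [inverted output], U9=1, U10=0.
So Y = 0. (Without the fault it would be 1.)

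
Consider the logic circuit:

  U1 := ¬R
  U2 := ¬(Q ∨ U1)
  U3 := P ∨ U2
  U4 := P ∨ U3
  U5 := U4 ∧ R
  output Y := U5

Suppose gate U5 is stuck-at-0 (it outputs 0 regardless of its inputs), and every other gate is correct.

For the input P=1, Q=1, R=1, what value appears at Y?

0

Propagate with U5 forced: U1=0, U2=0, U3=1, U4=1, U5=0 [stuck-at-0].
So Y = 0. (Without the fault it would be 1.)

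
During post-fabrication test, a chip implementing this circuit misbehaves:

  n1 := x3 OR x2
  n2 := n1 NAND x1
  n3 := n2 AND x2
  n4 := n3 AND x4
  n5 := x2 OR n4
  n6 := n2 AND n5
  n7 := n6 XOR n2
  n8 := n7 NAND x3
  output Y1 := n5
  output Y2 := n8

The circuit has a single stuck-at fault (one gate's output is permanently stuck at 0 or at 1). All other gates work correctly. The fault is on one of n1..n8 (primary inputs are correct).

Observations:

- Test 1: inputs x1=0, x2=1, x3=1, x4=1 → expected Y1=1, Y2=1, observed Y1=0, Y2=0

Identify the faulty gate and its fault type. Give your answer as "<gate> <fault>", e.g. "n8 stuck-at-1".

Fault-free values for test 1 (x1=0, x2=1, x3=1, x4=1): n1=1, n2=1, n3=1, n4=1, n5=1, n6=1, n7=0, n8=1, giving Y1=1, Y2=1. Observed Y1=0, Y2=0.
Test 1: faults giving observed Y1=0, Y2=0 are {n5 stuck-at-0}.
Only n5 stuck-at-0 is consistent with every test.

n5 stuck-at-0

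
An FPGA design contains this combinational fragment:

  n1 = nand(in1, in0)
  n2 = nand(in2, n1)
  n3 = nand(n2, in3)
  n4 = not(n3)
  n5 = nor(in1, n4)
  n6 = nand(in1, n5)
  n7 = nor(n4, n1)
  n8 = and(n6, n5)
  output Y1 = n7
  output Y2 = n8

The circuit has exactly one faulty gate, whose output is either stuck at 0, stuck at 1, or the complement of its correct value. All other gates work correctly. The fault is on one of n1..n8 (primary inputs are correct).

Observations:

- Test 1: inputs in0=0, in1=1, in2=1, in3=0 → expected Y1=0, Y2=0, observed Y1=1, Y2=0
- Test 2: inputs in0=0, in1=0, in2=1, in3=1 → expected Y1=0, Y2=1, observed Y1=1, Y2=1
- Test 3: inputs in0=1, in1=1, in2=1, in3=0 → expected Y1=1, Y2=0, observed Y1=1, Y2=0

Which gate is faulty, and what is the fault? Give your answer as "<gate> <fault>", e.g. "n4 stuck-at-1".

n7 stuck-at-1

Fault-free values for test 1 (in0=0, in1=1, in2=1, in3=0): n1=1, n2=0, n3=1, n4=0, n5=0, n6=1, n7=0, n8=0, giving Y1=0, Y2=0. Observed Y1=1, Y2=0.
Test 1: faults giving observed Y1=1, Y2=0 are {n1 stuck-at-0, n1 inverted output, n7 stuck-at-1, n7 inverted output}.
Test 2 (in0=0, in1=0, in2=1, in3=1): fault-free n1=1, n2=0, n3=1, n4=0, n5=1, n6=1, n7=0, n8=1 → Y1=0, Y2=1; observed Y1=1, Y2=1. Eliminates n1 stuck-at-0, n1 inverted output.
Test 3 (in0=1, in1=1, in2=1, in3=0): fault-free n1=0, n2=1, n3=1, n4=0, n5=0, n6=1, n7=1, n8=0 → Y1=1, Y2=0; observed Y1=1, Y2=0. Eliminates n7 inverted output.
Only n7 stuck-at-1 is consistent with every test.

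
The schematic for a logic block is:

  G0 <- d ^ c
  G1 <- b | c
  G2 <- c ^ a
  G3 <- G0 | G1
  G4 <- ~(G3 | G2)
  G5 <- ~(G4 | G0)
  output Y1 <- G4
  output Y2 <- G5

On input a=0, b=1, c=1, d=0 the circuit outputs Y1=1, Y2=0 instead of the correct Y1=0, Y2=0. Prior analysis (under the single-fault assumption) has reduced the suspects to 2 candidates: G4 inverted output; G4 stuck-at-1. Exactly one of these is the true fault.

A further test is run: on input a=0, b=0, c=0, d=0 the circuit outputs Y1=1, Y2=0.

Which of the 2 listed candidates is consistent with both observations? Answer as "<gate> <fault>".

Evaluate each candidate on input a=0, b=0, c=0, d=0:
  G4 inverted output: G0=0, G1=0, G2=0, G3=0, G4=0 [inverted output], G5=1 → Y1=0, Y2=1 — eliminated
  G4 stuck-at-1: G0=0, G1=0, G2=0, G3=0, G4=1 [stuck-at-1], G5=0 → Y1=1, Y2=0 — matches
Only G4 stuck-at-1 reproduces the observed Y1=1, Y2=0.

G4 stuck-at-1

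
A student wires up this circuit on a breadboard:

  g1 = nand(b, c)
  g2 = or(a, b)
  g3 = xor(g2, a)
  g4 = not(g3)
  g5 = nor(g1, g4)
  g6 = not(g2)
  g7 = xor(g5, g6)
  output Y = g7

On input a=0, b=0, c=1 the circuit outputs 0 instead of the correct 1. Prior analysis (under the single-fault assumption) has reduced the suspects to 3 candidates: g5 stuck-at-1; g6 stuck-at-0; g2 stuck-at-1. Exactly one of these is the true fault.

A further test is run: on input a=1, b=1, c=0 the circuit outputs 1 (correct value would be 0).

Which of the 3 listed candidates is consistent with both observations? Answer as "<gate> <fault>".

Evaluate each candidate on input a=1, b=1, c=0:
  g5 stuck-at-1: g1=1, g2=1, g3=0, g4=1, g5=1 [stuck-at-1], g6=0, g7=1 → 1 — matches
  g6 stuck-at-0: g1=1, g2=1, g3=0, g4=1, g5=0, g6=0 [stuck-at-0], g7=0 → 0 — eliminated
  g2 stuck-at-1: g1=1, g2=1 [stuck-at-1], g3=0, g4=1, g5=0, g6=0, g7=0 → 0 — eliminated
Only g5 stuck-at-1 reproduces the observed 1.

g5 stuck-at-1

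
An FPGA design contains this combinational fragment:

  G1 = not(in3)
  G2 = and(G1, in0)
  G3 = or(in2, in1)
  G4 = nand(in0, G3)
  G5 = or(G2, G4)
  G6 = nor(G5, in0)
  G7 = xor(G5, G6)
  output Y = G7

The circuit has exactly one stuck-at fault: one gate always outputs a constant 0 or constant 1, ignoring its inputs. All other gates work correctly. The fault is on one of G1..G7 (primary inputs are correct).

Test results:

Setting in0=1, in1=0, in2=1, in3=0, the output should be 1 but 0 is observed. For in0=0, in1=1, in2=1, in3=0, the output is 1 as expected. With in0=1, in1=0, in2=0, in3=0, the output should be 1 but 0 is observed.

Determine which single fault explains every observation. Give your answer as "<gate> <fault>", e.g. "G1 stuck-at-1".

G5 stuck-at-0

Fault-free values for test 1 (in0=1, in1=0, in2=1, in3=0): G1=1, G2=1, G3=1, G4=0, G5=1, G6=0, G7=1, giving Y=1. Observed 0.
Test 1: faults giving observed 0 are {G1 stuck-at-0, G2 stuck-at-0, G5 stuck-at-0, G6 stuck-at-1, G7 stuck-at-0}.
Test 2 (in0=0, in1=1, in2=1, in3=0): fault-free G1=1, G2=0, G3=1, G4=1, G5=1, G6=0, G7=1 → 1; observed 1. Eliminates G6 stuck-at-1, G7 stuck-at-0.
Test 3 (in0=1, in1=0, in2=0, in3=0): fault-free G1=1, G2=1, G3=0, G4=1, G5=1, G6=0, G7=1 → 1; observed 0. Eliminates G1 stuck-at-0, G2 stuck-at-0.
Only G5 stuck-at-0 is consistent with every test.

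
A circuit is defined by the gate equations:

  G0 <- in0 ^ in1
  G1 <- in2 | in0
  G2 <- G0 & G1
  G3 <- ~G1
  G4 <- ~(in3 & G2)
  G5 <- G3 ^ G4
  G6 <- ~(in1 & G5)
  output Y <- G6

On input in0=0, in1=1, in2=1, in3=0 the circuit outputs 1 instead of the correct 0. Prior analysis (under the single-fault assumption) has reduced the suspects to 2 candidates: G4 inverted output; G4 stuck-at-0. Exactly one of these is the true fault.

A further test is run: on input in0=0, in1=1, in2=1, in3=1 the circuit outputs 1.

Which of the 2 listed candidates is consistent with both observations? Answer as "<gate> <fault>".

Evaluate each candidate on input in0=0, in1=1, in2=1, in3=1:
  G4 inverted output: G0=1, G1=1, G2=1, G3=0, G4=1 [inverted output], G5=1, G6=0 → 0 — eliminated
  G4 stuck-at-0: G0=1, G1=1, G2=1, G3=0, G4=0 [stuck-at-0], G5=0, G6=1 → 1 — matches
Only G4 stuck-at-0 reproduces the observed 1.

G4 stuck-at-0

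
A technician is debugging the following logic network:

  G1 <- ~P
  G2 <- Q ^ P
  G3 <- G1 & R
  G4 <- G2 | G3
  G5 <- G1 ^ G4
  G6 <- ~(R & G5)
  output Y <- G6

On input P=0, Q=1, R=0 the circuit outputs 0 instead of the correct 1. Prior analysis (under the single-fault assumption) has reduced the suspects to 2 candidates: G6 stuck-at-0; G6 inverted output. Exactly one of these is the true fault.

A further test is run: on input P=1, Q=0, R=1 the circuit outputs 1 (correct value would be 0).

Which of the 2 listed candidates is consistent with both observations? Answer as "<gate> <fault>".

Evaluate each candidate on input P=1, Q=0, R=1:
  G6 stuck-at-0: G1=0, G2=1, G3=0, G4=1, G5=1, G6=0 [stuck-at-0] → 0 — eliminated
  G6 inverted output: G1=0, G2=1, G3=0, G4=1, G5=1, G6=1 [inverted output] → 1 — matches
Only G6 inverted output reproduces the observed 1.

G6 inverted output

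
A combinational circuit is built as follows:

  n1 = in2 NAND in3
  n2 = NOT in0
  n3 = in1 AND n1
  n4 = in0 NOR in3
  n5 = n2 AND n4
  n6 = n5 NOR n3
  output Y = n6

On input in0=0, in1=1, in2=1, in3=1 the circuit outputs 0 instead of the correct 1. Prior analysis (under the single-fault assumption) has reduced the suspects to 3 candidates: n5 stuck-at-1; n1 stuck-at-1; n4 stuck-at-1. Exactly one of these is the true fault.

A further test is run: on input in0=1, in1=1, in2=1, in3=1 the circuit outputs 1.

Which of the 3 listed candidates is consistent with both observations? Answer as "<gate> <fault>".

n4 stuck-at-1

Evaluate each candidate on input in0=1, in1=1, in2=1, in3=1:
  n5 stuck-at-1: n1=0, n2=0, n3=0, n4=0, n5=1 [stuck-at-1], n6=0 → 0 — eliminated
  n1 stuck-at-1: n1=1 [stuck-at-1], n2=0, n3=1, n4=0, n5=0, n6=0 → 0 — eliminated
  n4 stuck-at-1: n1=0, n2=0, n3=0, n4=1 [stuck-at-1], n5=0, n6=1 → 1 — matches
Only n4 stuck-at-1 reproduces the observed 1.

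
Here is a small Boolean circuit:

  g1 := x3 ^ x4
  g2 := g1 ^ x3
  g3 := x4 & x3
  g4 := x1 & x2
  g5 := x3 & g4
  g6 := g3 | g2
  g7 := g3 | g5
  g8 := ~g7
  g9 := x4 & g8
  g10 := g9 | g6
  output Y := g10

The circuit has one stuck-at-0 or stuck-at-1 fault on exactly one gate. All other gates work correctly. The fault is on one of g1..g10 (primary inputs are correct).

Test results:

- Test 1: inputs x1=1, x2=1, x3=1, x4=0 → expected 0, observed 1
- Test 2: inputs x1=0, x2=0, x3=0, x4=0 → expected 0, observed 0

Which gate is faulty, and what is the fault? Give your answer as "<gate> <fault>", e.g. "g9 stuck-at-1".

g1 stuck-at-0

Fault-free values for test 1 (x1=1, x2=1, x3=1, x4=0): g1=1, g2=0, g3=0, g4=1, g5=1, g6=0, g7=1, g8=0, g9=0, g10=0, giving Y=0. Observed 1.
Test 1: faults giving observed 1 are {g1 stuck-at-0, g2 stuck-at-1, g3 stuck-at-1, g6 stuck-at-1, g9 stuck-at-1, g10 stuck-at-1}.
Test 2 (x1=0, x2=0, x3=0, x4=0): fault-free g1=0, g2=0, g3=0, g4=0, g5=0, g6=0, g7=0, g8=1, g9=0, g10=0 → 0; observed 0. Eliminates g2 stuck-at-1, g3 stuck-at-1, g6 stuck-at-1, g9 stuck-at-1, g10 stuck-at-1.
Only g1 stuck-at-0 is consistent with every test.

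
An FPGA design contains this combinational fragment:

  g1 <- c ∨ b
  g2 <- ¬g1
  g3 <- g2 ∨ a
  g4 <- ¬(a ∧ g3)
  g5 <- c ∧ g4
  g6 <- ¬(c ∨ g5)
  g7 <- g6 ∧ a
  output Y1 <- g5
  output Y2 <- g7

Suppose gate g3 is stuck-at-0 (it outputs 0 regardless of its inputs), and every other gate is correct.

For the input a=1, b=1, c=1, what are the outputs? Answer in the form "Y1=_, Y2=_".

Y1=1, Y2=0

Propagate with g3 forced: g1=1, g2=0, g3=0 [stuck-at-0], g4=1, g5=1, g6=0, g7=0.
So the outputs are Y1=1, Y2=0. (Without the fault they would be Y1=0, Y2=0.)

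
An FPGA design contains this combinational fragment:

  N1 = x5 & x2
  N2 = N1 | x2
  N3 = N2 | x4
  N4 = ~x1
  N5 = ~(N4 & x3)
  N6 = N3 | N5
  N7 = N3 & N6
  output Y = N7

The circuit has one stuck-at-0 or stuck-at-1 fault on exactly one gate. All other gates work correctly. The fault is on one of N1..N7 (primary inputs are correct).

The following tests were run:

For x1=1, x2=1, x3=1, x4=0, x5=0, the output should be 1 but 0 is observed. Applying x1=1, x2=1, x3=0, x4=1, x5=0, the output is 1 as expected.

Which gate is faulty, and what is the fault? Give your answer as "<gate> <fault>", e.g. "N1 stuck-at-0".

N2 stuck-at-0

Fault-free values for test 1 (x1=1, x2=1, x3=1, x4=0, x5=0): N1=0, N2=1, N3=1, N4=0, N5=1, N6=1, N7=1, giving Y=1. Observed 0.
Test 1: faults giving observed 0 are {N2 stuck-at-0, N3 stuck-at-0, N6 stuck-at-0, N7 stuck-at-0}.
Test 2 (x1=1, x2=1, x3=0, x4=1, x5=0): fault-free N1=0, N2=1, N3=1, N4=0, N5=1, N6=1, N7=1 → 1; observed 1. Eliminates N3 stuck-at-0, N6 stuck-at-0, N7 stuck-at-0.
Only N2 stuck-at-0 is consistent with every test.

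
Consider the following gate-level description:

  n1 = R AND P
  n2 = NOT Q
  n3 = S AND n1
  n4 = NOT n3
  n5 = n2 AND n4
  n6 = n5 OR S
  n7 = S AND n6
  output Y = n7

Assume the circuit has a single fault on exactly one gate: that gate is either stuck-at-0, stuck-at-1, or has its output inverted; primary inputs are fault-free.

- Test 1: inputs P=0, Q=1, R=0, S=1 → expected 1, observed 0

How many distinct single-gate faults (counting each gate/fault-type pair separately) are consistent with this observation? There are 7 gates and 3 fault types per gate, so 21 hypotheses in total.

4

Fault-free: n1=0, n2=0, n3=0, n4=1, n5=0, n6=1, n7=1 → 1. Observed 0.
  n1: none of the 3 fault types match ✗
  n2: none of the 3 fault types match ✗
  n3: none of the 3 fault types match ✗
  n4: none of the 3 fault types match ✗
  n5: none of the 3 fault types match ✗
  n6: stuck-at-0, inverted output ✓; others ✗
  n7: stuck-at-0, inverted output ✓; others ✗
Consistent faults: {n6 stuck-at-0, n6 inverted output, n7 stuck-at-0, n7 inverted output} — 4 in all.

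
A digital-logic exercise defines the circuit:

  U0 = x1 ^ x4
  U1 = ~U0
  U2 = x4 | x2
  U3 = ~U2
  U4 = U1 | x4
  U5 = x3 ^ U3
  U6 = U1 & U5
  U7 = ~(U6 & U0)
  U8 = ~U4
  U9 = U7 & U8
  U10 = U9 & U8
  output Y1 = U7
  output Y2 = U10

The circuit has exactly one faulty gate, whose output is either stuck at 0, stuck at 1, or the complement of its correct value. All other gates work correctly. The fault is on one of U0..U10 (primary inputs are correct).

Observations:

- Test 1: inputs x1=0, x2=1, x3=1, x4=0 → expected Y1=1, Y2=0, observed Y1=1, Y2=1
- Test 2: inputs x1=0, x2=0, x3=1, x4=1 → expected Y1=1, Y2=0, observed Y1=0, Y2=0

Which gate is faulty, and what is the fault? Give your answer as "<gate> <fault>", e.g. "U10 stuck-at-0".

U1 inverted output

Fault-free values for test 1 (x1=0, x2=1, x3=1, x4=0): U0=0, U1=1, U2=1, U3=0, U4=1, U5=1, U6=1, U7=1, U8=0, U9=0, U10=0, giving Y1=1, Y2=0. Observed Y1=1, Y2=1.
Test 1: faults giving observed Y1=1, Y2=1 are {U0 stuck-at-1, U0 inverted output, U1 stuck-at-0, U1 inverted output, U4 stuck-at-0, U4 inverted output, U8 stuck-at-1, U8 inverted output, U10 stuck-at-1, U10 inverted output}.
Test 2 (x1=0, x2=0, x3=1, x4=1): fault-free U0=1, U1=0, U2=1, U3=0, U4=1, U5=1, U6=0, U7=1, U8=0, U9=0, U10=0 → Y1=1, Y2=0; observed Y1=0, Y2=0. Eliminates U0 stuck-at-1, U0 inverted output, U1 stuck-at-0, U4 stuck-at-0, U4 inverted output, U8 stuck-at-1, U8 inverted output, U10 stuck-at-1, U10 inverted output.
Only U1 inverted output is consistent with every test.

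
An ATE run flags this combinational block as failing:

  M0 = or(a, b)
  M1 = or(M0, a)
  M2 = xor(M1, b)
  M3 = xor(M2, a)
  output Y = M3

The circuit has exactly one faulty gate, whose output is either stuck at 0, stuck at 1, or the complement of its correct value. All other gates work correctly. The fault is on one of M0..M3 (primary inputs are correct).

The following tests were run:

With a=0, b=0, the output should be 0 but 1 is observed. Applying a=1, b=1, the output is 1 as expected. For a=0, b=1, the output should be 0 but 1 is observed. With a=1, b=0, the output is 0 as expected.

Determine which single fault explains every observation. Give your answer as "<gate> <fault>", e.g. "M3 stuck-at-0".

M0 inverted output

Fault-free values for test 1 (a=0, b=0): M0=0, M1=0, M2=0, M3=0, giving Y=0. Observed 1.
Test 1: faults giving observed 1 are {M0 stuck-at-1, M0 inverted output, M1 stuck-at-1, M1 inverted output, M2 stuck-at-1, M2 inverted output, M3 stuck-at-1, M3 inverted output}.
Test 2 (a=1, b=1): fault-free M0=1, M1=1, M2=0, M3=1 → 1; observed 1. Eliminates M1 inverted output, M2 stuck-at-1, M2 inverted output, M3 inverted output.
Test 3 (a=0, b=1): fault-free M0=1, M1=1, M2=0, M3=0 → 0; observed 1. Eliminates M0 stuck-at-1, M1 stuck-at-1.
Test 4 (a=1, b=0): fault-free M0=1, M1=1, M2=1, M3=0 → 0; observed 0. Eliminates M3 stuck-at-1.
Only M0 inverted output is consistent with every test.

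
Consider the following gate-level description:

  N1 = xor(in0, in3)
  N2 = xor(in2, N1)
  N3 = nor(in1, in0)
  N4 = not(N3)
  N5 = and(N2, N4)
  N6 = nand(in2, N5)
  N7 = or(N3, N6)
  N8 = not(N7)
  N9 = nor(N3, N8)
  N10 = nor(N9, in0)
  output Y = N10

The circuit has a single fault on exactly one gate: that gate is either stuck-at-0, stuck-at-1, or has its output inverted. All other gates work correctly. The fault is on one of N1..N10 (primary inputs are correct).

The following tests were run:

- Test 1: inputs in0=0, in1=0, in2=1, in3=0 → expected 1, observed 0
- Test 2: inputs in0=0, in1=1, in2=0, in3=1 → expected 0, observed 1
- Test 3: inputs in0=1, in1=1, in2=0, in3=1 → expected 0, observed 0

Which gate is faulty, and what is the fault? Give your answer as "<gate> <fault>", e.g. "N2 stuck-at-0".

N9 inverted output

Fault-free values for test 1 (in0=0, in1=0, in2=1, in3=0): N1=0, N2=1, N3=1, N4=0, N5=0, N6=1, N7=1, N8=0, N9=0, N10=1, giving Y=1. Observed 0.
Test 1: faults giving observed 0 are {N9 stuck-at-1, N9 inverted output, N10 stuck-at-0, N10 inverted output}.
Test 2 (in0=0, in1=1, in2=0, in3=1): fault-free N1=1, N2=1, N3=0, N4=1, N5=1, N6=1, N7=1, N8=0, N9=1, N10=0 → 0; observed 1. Eliminates N9 stuck-at-1, N10 stuck-at-0.
Test 3 (in0=1, in1=1, in2=0, in3=1): fault-free N1=0, N2=0, N3=0, N4=1, N5=0, N6=1, N7=1, N8=0, N9=1, N10=0 → 0; observed 0. Eliminates N10 inverted output.
Only N9 inverted output is consistent with every test.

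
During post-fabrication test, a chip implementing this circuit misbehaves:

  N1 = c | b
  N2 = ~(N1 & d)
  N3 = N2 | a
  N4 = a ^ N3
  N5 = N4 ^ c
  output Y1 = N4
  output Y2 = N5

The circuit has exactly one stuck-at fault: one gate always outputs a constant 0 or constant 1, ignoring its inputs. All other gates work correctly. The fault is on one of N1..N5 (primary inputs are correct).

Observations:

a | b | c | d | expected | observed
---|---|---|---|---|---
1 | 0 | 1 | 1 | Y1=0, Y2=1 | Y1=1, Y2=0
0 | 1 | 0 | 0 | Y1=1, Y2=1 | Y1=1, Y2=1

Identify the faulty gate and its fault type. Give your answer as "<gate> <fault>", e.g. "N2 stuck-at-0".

Fault-free values for test 1 (a=1, b=0, c=1, d=1): N1=1, N2=0, N3=1, N4=0, N5=1, giving Y1=0, Y2=1. Observed Y1=1, Y2=0.
Test 1: faults giving observed Y1=1, Y2=0 are {N3 stuck-at-0, N4 stuck-at-1}.
Test 2 (a=0, b=1, c=0, d=0): fault-free N1=1, N2=1, N3=1, N4=1, N5=1 → Y1=1, Y2=1; observed Y1=1, Y2=1. Eliminates N3 stuck-at-0.
Only N4 stuck-at-1 is consistent with every test.

N4 stuck-at-1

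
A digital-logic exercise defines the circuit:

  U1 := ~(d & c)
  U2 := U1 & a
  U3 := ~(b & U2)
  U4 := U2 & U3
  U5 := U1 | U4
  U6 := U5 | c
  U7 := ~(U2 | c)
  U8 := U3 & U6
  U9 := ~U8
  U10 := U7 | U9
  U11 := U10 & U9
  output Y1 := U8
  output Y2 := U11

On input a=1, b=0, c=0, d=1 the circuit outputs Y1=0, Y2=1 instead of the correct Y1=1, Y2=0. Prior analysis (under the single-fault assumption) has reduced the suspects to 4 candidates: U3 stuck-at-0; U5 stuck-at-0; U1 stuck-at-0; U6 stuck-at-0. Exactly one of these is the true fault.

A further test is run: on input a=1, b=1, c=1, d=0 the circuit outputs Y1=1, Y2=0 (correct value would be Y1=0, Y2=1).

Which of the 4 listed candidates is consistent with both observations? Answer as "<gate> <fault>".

U1 stuck-at-0

Evaluate each candidate on input a=1, b=1, c=1, d=0:
  U3 stuck-at-0: U1=1, U2=1, U3=0 [stuck-at-0], U4=0, U5=1, U6=1, U7=0, U8=0, U9=1, U10=1, U11=1 → Y1=0, Y2=1 — eliminated
  U5 stuck-at-0: U1=1, U2=1, U3=0, U4=0, U5=0 [stuck-at-0], U6=1, U7=0, U8=0, U9=1, U10=1, U11=1 → Y1=0, Y2=1 — eliminated
  U1 stuck-at-0: U1=0 [stuck-at-0], U2=0, U3=1, U4=0, U5=0, U6=1, U7=0, U8=1, U9=0, U10=0, U11=0 → Y1=1, Y2=0 — matches
  U6 stuck-at-0: U1=1, U2=1, U3=0, U4=0, U5=1, U6=0 [stuck-at-0], U7=0, U8=0, U9=1, U10=1, U11=1 → Y1=0, Y2=1 — eliminated
Only U1 stuck-at-0 reproduces the observed Y1=1, Y2=0.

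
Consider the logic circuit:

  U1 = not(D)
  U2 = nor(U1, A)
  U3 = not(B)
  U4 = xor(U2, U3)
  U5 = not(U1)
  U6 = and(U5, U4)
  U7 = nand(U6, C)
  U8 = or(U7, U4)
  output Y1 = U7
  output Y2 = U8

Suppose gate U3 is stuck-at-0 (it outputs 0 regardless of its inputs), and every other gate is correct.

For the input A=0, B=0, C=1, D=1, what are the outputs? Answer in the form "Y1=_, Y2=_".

Propagate with U3 forced: U1=0, U2=1, U3=0 [stuck-at-0], U4=1, U5=1, U6=1, U7=0, U8=1.
So the outputs are Y1=0, Y2=1. (Without the fault they would be Y1=1, Y2=1.)

Y1=0, Y2=1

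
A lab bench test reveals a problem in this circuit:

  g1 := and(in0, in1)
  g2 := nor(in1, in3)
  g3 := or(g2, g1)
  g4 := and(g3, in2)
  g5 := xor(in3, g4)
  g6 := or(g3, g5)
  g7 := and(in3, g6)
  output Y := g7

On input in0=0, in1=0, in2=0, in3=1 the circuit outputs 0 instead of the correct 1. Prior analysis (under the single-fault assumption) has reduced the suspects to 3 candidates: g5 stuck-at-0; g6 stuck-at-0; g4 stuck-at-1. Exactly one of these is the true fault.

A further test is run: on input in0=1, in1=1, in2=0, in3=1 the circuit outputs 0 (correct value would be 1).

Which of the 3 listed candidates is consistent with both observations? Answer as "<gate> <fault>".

g6 stuck-at-0

Evaluate each candidate on input in0=1, in1=1, in2=0, in3=1:
  g5 stuck-at-0: g1=1, g2=0, g3=1, g4=0, g5=0 [stuck-at-0], g6=1, g7=1 → 1 — eliminated
  g6 stuck-at-0: g1=1, g2=0, g3=1, g4=0, g5=1, g6=0 [stuck-at-0], g7=0 → 0 — matches
  g4 stuck-at-1: g1=1, g2=0, g3=1, g4=1 [stuck-at-1], g5=0, g6=1, g7=1 → 1 — eliminated
Only g6 stuck-at-0 reproduces the observed 0.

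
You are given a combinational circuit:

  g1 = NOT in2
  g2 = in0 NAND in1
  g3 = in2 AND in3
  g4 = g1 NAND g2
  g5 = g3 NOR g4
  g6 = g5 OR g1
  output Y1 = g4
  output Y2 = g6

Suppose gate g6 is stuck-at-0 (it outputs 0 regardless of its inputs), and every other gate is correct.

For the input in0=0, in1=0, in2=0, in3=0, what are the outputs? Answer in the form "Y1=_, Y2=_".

Propagate with g6 forced: g1=1, g2=1, g3=0, g4=0, g5=1, g6=0 [stuck-at-0].
So the outputs are Y1=0, Y2=0. (Without the fault they would be Y1=0, Y2=1.)

Y1=0, Y2=0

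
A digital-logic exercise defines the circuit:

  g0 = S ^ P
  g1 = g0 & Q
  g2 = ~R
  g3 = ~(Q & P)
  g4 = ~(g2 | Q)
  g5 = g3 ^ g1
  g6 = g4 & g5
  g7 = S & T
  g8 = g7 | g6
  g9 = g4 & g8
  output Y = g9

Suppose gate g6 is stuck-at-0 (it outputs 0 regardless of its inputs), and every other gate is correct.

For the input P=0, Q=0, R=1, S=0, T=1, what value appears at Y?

Propagate with g6 forced: g0=0, g1=0, g2=0, g3=1, g4=1, g5=1, g6=0 [stuck-at-0], g7=0, g8=0, g9=0.
So Y = 0. (Without the fault it would be 1.)

0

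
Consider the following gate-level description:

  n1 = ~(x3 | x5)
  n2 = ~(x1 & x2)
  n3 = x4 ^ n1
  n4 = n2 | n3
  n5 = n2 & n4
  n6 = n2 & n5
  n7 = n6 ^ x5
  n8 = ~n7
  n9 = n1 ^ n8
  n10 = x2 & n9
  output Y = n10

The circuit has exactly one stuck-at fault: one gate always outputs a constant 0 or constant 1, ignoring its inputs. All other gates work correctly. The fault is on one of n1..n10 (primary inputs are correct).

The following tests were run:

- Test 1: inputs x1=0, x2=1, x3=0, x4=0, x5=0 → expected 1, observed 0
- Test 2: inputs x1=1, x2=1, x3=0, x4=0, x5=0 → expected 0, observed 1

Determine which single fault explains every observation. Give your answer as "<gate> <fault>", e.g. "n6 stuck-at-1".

n1 stuck-at-0

Fault-free values for test 1 (x1=0, x2=1, x3=0, x4=0, x5=0): n1=1, n2=1, n3=1, n4=1, n5=1, n6=1, n7=1, n8=0, n9=1, n10=1, giving Y=1. Observed 0.
Test 1: faults giving observed 0 are {n1 stuck-at-0, n2 stuck-at-0, n4 stuck-at-0, n5 stuck-at-0, n6 stuck-at-0, n7 stuck-at-0, n8 stuck-at-1, n9 stuck-at-0, n10 stuck-at-0}.
Test 2 (x1=1, x2=1, x3=0, x4=0, x5=0): fault-free n1=1, n2=0, n3=1, n4=1, n5=0, n6=0, n7=0, n8=1, n9=0, n10=0 → 0; observed 1. Eliminates n2 stuck-at-0, n4 stuck-at-0, n5 stuck-at-0, n6 stuck-at-0, n7 stuck-at-0, n8 stuck-at-1, n9 stuck-at-0, n10 stuck-at-0.
Only n1 stuck-at-0 is consistent with every test.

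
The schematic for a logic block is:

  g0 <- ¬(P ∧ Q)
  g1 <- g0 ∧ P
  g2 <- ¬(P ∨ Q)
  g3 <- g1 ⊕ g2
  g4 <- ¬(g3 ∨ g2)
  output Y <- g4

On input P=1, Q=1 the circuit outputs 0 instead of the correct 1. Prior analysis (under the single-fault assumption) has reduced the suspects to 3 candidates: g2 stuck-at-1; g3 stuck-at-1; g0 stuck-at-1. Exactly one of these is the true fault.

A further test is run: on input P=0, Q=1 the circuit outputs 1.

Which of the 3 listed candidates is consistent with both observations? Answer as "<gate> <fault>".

g0 stuck-at-1

Evaluate each candidate on input P=0, Q=1:
  g2 stuck-at-1: g0=1, g1=0, g2=1 [stuck-at-1], g3=1, g4=0 → 0 — eliminated
  g3 stuck-at-1: g0=1, g1=0, g2=0, g3=1 [stuck-at-1], g4=0 → 0 — eliminated
  g0 stuck-at-1: g0=1 [stuck-at-1], g1=0, g2=0, g3=0, g4=1 → 1 — matches
Only g0 stuck-at-1 reproduces the observed 1.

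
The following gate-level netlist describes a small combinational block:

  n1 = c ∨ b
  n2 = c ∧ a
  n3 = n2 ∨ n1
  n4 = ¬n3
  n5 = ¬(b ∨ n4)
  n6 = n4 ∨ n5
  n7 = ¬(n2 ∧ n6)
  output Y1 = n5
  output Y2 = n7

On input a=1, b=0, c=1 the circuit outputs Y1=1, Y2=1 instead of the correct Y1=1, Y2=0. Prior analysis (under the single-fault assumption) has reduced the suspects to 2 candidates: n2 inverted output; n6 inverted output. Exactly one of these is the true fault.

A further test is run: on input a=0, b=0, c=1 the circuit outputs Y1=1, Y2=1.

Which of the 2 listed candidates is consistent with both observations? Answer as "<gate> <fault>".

n6 inverted output

Evaluate each candidate on input a=0, b=0, c=1:
  n2 inverted output: n1=1, n2=1 [inverted output], n3=1, n4=0, n5=1, n6=1, n7=0 → Y1=1, Y2=0 — eliminated
  n6 inverted output: n1=1, n2=0, n3=1, n4=0, n5=1, n6=0 [inverted output], n7=1 → Y1=1, Y2=1 — matches
Only n6 inverted output reproduces the observed Y1=1, Y2=1.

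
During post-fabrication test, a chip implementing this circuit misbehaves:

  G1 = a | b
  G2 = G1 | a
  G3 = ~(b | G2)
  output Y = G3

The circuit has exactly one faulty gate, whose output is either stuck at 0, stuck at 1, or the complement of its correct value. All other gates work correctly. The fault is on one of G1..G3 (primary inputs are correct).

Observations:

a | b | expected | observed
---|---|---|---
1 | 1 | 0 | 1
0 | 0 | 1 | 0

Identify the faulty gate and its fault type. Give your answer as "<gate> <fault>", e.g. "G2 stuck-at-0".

G3 inverted output

Fault-free values for test 1 (a=1, b=1): G1=1, G2=1, G3=0, giving Y=0. Observed 1.
Test 1: faults giving observed 1 are {G3 stuck-at-1, G3 inverted output}.
Test 2 (a=0, b=0): fault-free G1=0, G2=0, G3=1 → 1; observed 0. Eliminates G3 stuck-at-1.
Only G3 inverted output is consistent with every test.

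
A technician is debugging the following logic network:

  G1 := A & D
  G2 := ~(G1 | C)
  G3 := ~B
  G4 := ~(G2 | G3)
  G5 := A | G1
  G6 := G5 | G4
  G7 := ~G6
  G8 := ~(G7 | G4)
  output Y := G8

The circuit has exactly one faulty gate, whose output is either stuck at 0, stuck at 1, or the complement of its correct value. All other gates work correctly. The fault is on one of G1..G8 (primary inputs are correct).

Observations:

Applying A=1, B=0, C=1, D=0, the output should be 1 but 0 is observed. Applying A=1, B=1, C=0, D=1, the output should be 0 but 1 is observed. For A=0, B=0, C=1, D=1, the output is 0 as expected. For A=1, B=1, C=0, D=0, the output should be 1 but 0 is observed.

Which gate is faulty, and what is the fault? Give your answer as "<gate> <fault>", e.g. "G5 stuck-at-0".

Fault-free values for test 1 (A=1, B=0, C=1, D=0): G1=0, G2=0, G3=1, G4=0, G5=1, G6=1, G7=0, G8=1, giving Y=1. Observed 0.
Test 1: faults giving observed 0 are {G3 stuck-at-0, G3 inverted output, G4 stuck-at-1, G4 inverted output, G5 stuck-at-0, G5 inverted output, G6 stuck-at-0, G6 inverted output, G7 stuck-at-1, G7 inverted output, G8 stuck-at-0, G8 inverted output}.
Test 2 (A=1, B=1, C=0, D=1): fault-free G1=1, G2=0, G3=0, G4=1, G5=1, G6=1, G7=0, G8=0 → 0; observed 1. Eliminates G3 stuck-at-0, G4 stuck-at-1, G5 stuck-at-0, G5 inverted output, G6 stuck-at-0, G6 inverted output, G7 stuck-at-1, G7 inverted output, G8 stuck-at-0.
Test 3 (A=0, B=0, C=1, D=1): fault-free G1=0, G2=0, G3=1, G4=0, G5=0, G6=0, G7=1, G8=0 → 0; observed 0. Eliminates G8 inverted output.
Test 4 (A=1, B=1, C=0, D=0): fault-free G1=0, G2=1, G3=0, G4=0, G5=1, G6=1, G7=0, G8=1 → 1; observed 0. Eliminates G3 inverted output.
Only G4 inverted output is consistent with every test.

G4 inverted output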